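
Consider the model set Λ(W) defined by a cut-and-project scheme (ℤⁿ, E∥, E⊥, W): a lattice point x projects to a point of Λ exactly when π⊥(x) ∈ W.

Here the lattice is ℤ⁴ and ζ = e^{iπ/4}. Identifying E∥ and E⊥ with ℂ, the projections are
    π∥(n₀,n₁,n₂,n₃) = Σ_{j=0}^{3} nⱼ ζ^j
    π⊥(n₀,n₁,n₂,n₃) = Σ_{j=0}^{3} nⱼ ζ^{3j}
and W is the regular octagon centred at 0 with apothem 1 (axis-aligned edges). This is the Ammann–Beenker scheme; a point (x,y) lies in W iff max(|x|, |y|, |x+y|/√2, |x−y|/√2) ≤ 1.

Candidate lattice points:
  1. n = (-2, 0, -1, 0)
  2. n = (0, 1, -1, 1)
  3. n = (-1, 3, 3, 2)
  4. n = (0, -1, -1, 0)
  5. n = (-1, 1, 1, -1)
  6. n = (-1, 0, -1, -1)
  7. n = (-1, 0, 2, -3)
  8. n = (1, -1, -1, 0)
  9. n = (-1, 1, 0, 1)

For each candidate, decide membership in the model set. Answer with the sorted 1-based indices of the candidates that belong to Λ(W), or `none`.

π⊥(n) = n₀ + n₁ζ³ + n₂ζ⁶ + n₃ζ⁹ where ζ = e^{iπ/4}.
#1 (-2, 0, -1, 0): internal (-2.00000, 1.00000); octagon support 2.12132 vs apothem 1 → ∉ W
#2 (0, 1, -1, 1): internal (0.00000, 2.41421); octagon support 2.41421 vs apothem 1 → ∉ W
#3 (-1, 3, 3, 2): internal (-1.70711, 0.53553); octagon support 1.70711 vs apothem 1 → ∉ W
#4 (0, -1, -1, 0): internal (0.70711, 0.29289); octagon support 0.70711 vs apothem 1 → ∈ W
#5 (-1, 1, 1, -1): internal (-2.41421, -1.00000); octagon support 2.41421 vs apothem 1 → ∉ W
#6 (-1, 0, -1, -1): internal (-1.70711, 0.29289); octagon support 1.70711 vs apothem 1 → ∉ W
#7 (-1, 0, 2, -3): internal (-3.12132, -4.12132); octagon support 5.12132 vs apothem 1 → ∉ W
#8 (1, -1, -1, 0): internal (1.70711, 0.29289); octagon support 1.70711 vs apothem 1 → ∉ W
#9 (-1, 1, 0, 1): internal (-1.00000, 1.41421); octagon support 1.70711 vs apothem 1 → ∉ W

4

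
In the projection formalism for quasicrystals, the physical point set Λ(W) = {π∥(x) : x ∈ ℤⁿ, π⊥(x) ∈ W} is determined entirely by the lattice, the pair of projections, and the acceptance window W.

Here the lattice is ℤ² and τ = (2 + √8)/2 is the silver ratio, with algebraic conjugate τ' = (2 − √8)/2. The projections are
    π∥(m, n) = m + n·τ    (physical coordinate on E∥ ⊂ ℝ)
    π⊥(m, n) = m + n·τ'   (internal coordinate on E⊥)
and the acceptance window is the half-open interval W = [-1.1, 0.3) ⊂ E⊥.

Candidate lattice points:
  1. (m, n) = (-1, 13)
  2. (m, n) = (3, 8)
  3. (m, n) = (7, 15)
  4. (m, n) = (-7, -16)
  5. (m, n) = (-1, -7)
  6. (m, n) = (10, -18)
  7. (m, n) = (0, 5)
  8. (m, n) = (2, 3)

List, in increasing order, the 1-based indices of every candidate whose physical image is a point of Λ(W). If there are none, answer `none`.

Numerically τ ≈ 2.41421 and τ' = −1/τ ≈ -0.41421.
candidate 1: (m,n)=(-1,13) → π∥ = -1+13·τ ≈ 30.38478, π⊥ = -1+13·τ' ≈ -6.38478 ∉ [-1.1, 0.3) ⇒ out
candidate 2: (m,n)=(3,8) → π∥ = 3+8·τ ≈ 22.31371, π⊥ = 3+8·τ' ≈ -0.31371 ∈ [-1.1, 0.3) ⇒ IN Λ
candidate 3: (m,n)=(7,15) → π∥ = 7+15·τ ≈ 43.21320, π⊥ = 7+15·τ' ≈ 0.78680 ∉ [-1.1, 0.3) ⇒ out
candidate 4: (m,n)=(-7,-16) → π∥ = -7-16·τ ≈ -45.62742, π⊥ = -7-16·τ' ≈ -0.37258 ∈ [-1.1, 0.3) ⇒ IN Λ
candidate 5: (m,n)=(-1,-7) → π∥ = -1-7·τ ≈ -17.89949, π⊥ = -1-7·τ' ≈ 1.89949 ∉ [-1.1, 0.3) ⇒ out
candidate 6: (m,n)=(10,-18) → π∥ = 10-18·τ ≈ -33.45584, π⊥ = 10-18·τ' ≈ 17.45584 ∉ [-1.1, 0.3) ⇒ out
candidate 7: (m,n)=(0,5) → π∥ = 0+5·τ ≈ 12.07107, π⊥ = 0+5·τ' ≈ -2.07107 ∉ [-1.1, 0.3) ⇒ out
candidate 8: (m,n)=(2,3) → π∥ = 2+3·τ ≈ 9.24264, π⊥ = 2+3·τ' ≈ 0.75736 ∉ [-1.1, 0.3) ⇒ out

2, 4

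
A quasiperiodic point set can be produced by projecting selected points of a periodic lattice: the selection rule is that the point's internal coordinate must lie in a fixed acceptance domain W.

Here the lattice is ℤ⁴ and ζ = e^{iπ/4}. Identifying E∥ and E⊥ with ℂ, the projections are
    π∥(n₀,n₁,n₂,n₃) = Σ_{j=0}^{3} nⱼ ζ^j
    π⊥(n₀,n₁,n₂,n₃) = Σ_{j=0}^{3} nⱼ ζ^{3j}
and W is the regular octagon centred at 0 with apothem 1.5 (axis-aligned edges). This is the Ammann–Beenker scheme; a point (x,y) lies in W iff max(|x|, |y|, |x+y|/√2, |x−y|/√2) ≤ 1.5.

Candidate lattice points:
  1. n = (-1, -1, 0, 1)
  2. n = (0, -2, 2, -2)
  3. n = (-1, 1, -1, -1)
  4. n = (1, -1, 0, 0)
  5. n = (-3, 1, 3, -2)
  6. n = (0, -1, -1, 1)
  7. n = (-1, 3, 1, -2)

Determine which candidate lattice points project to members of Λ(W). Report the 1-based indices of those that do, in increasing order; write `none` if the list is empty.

1

With ζ = e^{iπ/4} the internal vectors are ζ^0,ζ^3,ζ^6,ζ^9.
candidate 1: n = (-1, -1, 0, 1) → π⊥ ≈ (+0.41421, +0.00000); max(|x|,|y|,|x±y|/√2) = 0.41421 ≤ 1.5 ⇒ ∈ W
candidate 2: n = (0, -2, 2, -2) → π⊥ ≈ (+0.00000, -4.82843); max(|x|,|y|,|x±y|/√2) = 4.82843 > 1.5 ⇒ ∉ W
candidate 3: n = (-1, 1, -1, -1) → π⊥ ≈ (-2.41421, +1.00000); max(|x|,|y|,|x±y|/√2) = 2.41421 > 1.5 ⇒ ∉ W
candidate 4: n = (1, -1, 0, 0) → π⊥ ≈ (+1.70711, -0.70711); max(|x|,|y|,|x±y|/√2) = 1.70711 > 1.5 ⇒ ∉ W
candidate 5: n = (-3, 1, 3, -2) → π⊥ ≈ (-5.12132, -3.70711); max(|x|,|y|,|x±y|/√2) = 6.24264 > 1.5 ⇒ ∉ W
candidate 6: n = (0, -1, -1, 1) → π⊥ ≈ (+1.41421, +1.00000); max(|x|,|y|,|x±y|/√2) = 1.70711 > 1.5 ⇒ ∉ W
candidate 7: n = (-1, 3, 1, -2) → π⊥ ≈ (-4.53553, -0.29289); max(|x|,|y|,|x±y|/√2) = 4.53553 > 1.5 ⇒ ∉ W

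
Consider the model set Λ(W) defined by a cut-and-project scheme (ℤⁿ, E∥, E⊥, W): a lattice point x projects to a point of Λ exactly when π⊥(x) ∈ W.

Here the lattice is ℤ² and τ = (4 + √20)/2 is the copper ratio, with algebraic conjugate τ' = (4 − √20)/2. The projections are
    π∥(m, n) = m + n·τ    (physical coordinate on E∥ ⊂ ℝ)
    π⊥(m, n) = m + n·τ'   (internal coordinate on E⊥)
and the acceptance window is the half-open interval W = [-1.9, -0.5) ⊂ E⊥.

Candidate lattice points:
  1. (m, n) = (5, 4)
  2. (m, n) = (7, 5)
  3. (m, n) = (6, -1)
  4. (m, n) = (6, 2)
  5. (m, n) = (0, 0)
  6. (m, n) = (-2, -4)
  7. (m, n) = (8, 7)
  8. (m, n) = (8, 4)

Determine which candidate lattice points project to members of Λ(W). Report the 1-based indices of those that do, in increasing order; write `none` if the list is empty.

τ' = (4−√20)/2 ≈ -0.2361.
candidate 1: (m,n)=(5,4) → π∥ = 5+4·τ ≈ 21.9443, π⊥ = 5+4·τ' ≈ 4.0557 ∉ [-1.9, -0.5) ⇒ out
candidate 2: (m,n)=(7,5) → π∥ = 7+5·τ ≈ 28.1803, π⊥ = 7+5·τ' ≈ 5.8197 ∉ [-1.9, -0.5) ⇒ out
candidate 3: (m,n)=(6,-1) → π∥ = 6-1·τ ≈ 1.7639, π⊥ = 6-1·τ' ≈ 6.2361 ∉ [-1.9, -0.5) ⇒ out
candidate 4: (m,n)=(6,2) → π∥ = 6+2·τ ≈ 14.4721, π⊥ = 6+2·τ' ≈ 5.5279 ∉ [-1.9, -0.5) ⇒ out
candidate 5: (m,n)=(0,0) → π∥ = 0+0·τ ≈ 0.0000, π⊥ = 0+0·τ' ≈ 0.0000 ∉ [-1.9, -0.5) ⇒ out
candidate 6: (m,n)=(-2,-4) → π∥ = -2-4·τ ≈ -18.9443, π⊥ = -2-4·τ' ≈ -1.0557 ∈ [-1.9, -0.5) ⇒ IN Λ
candidate 7: (m,n)=(8,7) → π∥ = 8+7·τ ≈ 37.6525, π⊥ = 8+7·τ' ≈ 6.3475 ∉ [-1.9, -0.5) ⇒ out
candidate 8: (m,n)=(8,4) → π∥ = 8+4·τ ≈ 24.9443, π⊥ = 8+4·τ' ≈ 7.0557 ∉ [-1.9, -0.5) ⇒ out

6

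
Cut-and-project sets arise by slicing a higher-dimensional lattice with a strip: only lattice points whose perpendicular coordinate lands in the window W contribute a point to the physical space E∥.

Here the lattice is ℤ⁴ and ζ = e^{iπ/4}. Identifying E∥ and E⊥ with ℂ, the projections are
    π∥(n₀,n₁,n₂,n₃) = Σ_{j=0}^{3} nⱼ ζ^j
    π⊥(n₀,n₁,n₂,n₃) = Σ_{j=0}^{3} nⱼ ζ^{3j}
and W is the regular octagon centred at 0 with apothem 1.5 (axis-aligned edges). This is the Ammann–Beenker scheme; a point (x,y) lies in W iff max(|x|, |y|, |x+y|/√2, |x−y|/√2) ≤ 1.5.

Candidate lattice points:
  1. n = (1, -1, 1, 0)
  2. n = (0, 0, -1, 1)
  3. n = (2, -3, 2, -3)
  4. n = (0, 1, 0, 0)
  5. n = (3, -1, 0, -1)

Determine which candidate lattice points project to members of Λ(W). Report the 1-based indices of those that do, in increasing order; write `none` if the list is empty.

4

π⊥(n) = n₀ + n₁ζ³ + n₂ζ⁶ + n₃ζ⁹ where ζ = e^{iπ/4}.
candidate 1: n = (1, -1, 1, 0) → π⊥ ≈ (+1.707107, -1.707107); max(|x|,|y|,|x±y|/√2) = 2.414214 > 1.5 ⇒ ∉ W
candidate 2: n = (0, 0, -1, 1) → π⊥ ≈ (+0.707107, +1.707107); max(|x|,|y|,|x±y|/√2) = 1.707107 > 1.5 ⇒ ∉ W
candidate 3: n = (2, -3, 2, -3) → π⊥ ≈ (+2.000000, -6.242641); max(|x|,|y|,|x±y|/√2) = 6.242641 > 1.5 ⇒ ∉ W
candidate 4: n = (0, 1, 0, 0) → π⊥ ≈ (-0.707107, +0.707107); max(|x|,|y|,|x±y|/√2) = 1.000000 ≤ 1.5 ⇒ ∈ W
candidate 5: n = (3, -1, 0, -1) → π⊥ ≈ (+3.000000, -1.414214); max(|x|,|y|,|x±y|/√2) = 3.121320 > 1.5 ⇒ ∉ W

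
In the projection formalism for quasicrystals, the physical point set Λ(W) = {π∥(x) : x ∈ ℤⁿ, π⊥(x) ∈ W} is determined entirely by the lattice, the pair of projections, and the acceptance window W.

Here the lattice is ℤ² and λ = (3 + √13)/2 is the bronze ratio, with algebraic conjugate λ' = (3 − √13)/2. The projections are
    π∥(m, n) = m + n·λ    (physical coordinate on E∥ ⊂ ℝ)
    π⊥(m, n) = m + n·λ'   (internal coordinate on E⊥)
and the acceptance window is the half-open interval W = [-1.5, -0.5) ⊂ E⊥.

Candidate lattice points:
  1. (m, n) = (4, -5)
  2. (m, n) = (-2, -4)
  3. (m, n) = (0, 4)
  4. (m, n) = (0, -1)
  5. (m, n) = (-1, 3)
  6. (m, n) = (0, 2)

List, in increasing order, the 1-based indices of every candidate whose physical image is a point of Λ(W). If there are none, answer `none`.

Compute λ' = (3−√13)/2 = -0.30278, so π⊥(m,n) = m -0.30278·n.
[1] lift (4,-5): star map gives 5.51388; window check -1.5 ≤ 5.51388 < -0.5 is false → out
[2] lift (-2,-4): star map gives -0.78890; window check -1.5 ≤ -0.78890 < -0.5 is true → IN Λ
[3] lift (0,4): star map gives -1.21110; window check -1.5 ≤ -1.21110 < -0.5 is true → IN Λ
[4] lift (0,-1): star map gives 0.30278; window check -1.5 ≤ 0.30278 < -0.5 is false → out
[5] lift (-1,3): star map gives -1.90833; window check -1.5 ≤ -1.90833 < -0.5 is false → out
[6] lift (0,2): star map gives -0.60555; window check -1.5 ≤ -0.60555 < -0.5 is true → IN Λ

2, 3, 6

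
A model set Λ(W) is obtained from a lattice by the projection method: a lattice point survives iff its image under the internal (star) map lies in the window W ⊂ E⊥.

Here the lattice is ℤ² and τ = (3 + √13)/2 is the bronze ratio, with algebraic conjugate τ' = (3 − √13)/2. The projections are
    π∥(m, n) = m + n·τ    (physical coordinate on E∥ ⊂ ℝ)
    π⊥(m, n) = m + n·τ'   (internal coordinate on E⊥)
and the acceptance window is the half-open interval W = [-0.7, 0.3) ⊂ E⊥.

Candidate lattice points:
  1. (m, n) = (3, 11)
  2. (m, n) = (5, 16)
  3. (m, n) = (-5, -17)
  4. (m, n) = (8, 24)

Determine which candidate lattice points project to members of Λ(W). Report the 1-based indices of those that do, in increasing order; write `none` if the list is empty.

Numerically τ ≈ 3.30278 and τ' = −1/τ ≈ -0.30278.
candidate 1: (m,n)=(3,11) → π∥ = 3+11·τ ≈ 39.33053, π⊥ = 3+11·τ' ≈ -0.33053 ∈ [-0.7, 0.3) ⇒ IN Λ
candidate 2: (m,n)=(5,16) → π∥ = 5+16·τ ≈ 57.84441, π⊥ = 5+16·τ' ≈ 0.15559 ∈ [-0.7, 0.3) ⇒ IN Λ
candidate 3: (m,n)=(-5,-17) → π∥ = -5-17·τ ≈ -61.14719, π⊥ = -5-17·τ' ≈ 0.14719 ∈ [-0.7, 0.3) ⇒ IN Λ
candidate 4: (m,n)=(8,24) → π∥ = 8+24·τ ≈ 87.26662, π⊥ = 8+24·τ' ≈ 0.73338 ∉ [-0.7, 0.3) ⇒ out

1, 2, 3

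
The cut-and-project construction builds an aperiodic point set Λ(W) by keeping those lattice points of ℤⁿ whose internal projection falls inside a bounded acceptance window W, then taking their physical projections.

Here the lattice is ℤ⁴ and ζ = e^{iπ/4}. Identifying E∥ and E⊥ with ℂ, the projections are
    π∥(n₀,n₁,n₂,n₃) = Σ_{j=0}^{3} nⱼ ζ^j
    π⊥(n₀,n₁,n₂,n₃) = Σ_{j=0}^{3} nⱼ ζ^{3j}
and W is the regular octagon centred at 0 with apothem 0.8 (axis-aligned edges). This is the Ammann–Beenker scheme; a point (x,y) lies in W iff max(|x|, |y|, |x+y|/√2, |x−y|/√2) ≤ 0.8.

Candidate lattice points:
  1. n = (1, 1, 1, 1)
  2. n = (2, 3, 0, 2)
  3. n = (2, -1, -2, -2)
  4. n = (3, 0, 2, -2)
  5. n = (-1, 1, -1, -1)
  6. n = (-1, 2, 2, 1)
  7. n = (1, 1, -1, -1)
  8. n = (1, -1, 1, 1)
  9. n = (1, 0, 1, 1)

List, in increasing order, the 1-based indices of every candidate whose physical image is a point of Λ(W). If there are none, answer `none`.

none

π⊥(n) = n₀ + n₁ζ³ + n₂ζ⁶ + n₃ζ⁹ where ζ = e^{iπ/4}.
#1 (1, 1, 1, 1): internal (1.0000, 0.4142); octagon support 1.0000 vs apothem 0.8 → ∉ W
#2 (2, 3, 0, 2): internal (1.2929, 3.5355); octagon support 3.5355 vs apothem 0.8 → ∉ W
#3 (2, -1, -2, -2): internal (1.2929, -0.1213); octagon support 1.2929 vs apothem 0.8 → ∉ W
#4 (3, 0, 2, -2): internal (1.5858, -3.4142); octagon support 3.5355 vs apothem 0.8 → ∉ W
#5 (-1, 1, -1, -1): internal (-2.4142, 1.0000); octagon support 2.4142 vs apothem 0.8 → ∉ W
#6 (-1, 2, 2, 1): internal (-1.7071, 0.1213); octagon support 1.7071 vs apothem 0.8 → ∉ W
#7 (1, 1, -1, -1): internal (-0.4142, 1.0000); octagon support 1.0000 vs apothem 0.8 → ∉ W
#8 (1, -1, 1, 1): internal (2.4142, -1.0000); octagon support 2.4142 vs apothem 0.8 → ∉ W
#9 (1, 0, 1, 1): internal (1.7071, -0.2929); octagon support 1.7071 vs apothem 0.8 → ∉ W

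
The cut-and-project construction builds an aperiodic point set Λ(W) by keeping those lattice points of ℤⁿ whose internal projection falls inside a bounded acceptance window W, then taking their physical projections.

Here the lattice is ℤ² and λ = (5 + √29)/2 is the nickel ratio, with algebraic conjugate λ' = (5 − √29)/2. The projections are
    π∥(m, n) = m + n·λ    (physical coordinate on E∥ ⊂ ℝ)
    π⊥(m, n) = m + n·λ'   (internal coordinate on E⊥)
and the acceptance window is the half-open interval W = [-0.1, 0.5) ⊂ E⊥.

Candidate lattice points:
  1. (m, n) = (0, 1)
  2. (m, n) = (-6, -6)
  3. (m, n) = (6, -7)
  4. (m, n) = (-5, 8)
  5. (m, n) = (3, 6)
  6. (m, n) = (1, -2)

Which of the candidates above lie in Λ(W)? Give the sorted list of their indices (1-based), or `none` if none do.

none

Compute λ' = (5−√29)/2 = -0.1926, so π⊥(m,n) = m -0.1926·n.
[1] lift (0,1): star map gives -0.1926; window check -0.1 ≤ -0.1926 < 0.5 is false → out
[2] lift (-6,-6): star map gives -4.8445; window check -0.1 ≤ -4.8445 < 0.5 is false → out
[3] lift (6,-7): star map gives 7.3481; window check -0.1 ≤ 7.3481 < 0.5 is false → out
[4] lift (-5,8): star map gives -6.5407; window check -0.1 ≤ -6.5407 < 0.5 is false → out
[5] lift (3,6): star map gives 1.8445; window check -0.1 ≤ 1.8445 < 0.5 is false → out
[6] lift (1,-2): star map gives 1.3852; window check -0.1 ≤ 1.3852 < 0.5 is false → out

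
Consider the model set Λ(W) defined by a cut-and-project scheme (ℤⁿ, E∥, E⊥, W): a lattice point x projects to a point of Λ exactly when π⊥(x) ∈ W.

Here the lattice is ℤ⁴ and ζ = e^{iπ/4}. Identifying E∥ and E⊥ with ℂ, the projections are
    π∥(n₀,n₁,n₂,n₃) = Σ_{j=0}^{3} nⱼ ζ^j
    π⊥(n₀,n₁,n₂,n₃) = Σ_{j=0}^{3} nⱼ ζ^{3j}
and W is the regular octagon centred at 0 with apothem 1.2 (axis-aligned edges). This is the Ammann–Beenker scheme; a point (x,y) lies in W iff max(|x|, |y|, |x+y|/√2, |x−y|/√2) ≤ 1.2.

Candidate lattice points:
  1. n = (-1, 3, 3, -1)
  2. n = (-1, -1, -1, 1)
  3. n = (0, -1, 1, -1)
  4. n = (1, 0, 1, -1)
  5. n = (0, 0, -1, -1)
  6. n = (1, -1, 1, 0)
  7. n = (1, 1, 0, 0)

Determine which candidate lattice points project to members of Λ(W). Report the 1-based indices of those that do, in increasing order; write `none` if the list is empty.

With ζ = e^{iπ/4} the internal vectors are ζ^0,ζ^3,ζ^6,ζ^9.
#1 (-1, 3, 3, -1): internal (-3.828427, -1.585786); octagon support 3.828427 vs apothem 1.2 → ∉ W
#2 (-1, -1, -1, 1): internal (0.414214, 1.000000); octagon support 1.000000 vs apothem 1.2 → ∈ W
#3 (0, -1, 1, -1): internal (0.000000, -2.414214); octagon support 2.414214 vs apothem 1.2 → ∉ W
#4 (1, 0, 1, -1): internal (0.292893, -1.707107); octagon support 1.707107 vs apothem 1.2 → ∉ W
#5 (0, 0, -1, -1): internal (-0.707107, 0.292893); octagon support 0.707107 vs apothem 1.2 → ∈ W
#6 (1, -1, 1, 0): internal (1.707107, -1.707107); octagon support 2.414214 vs apothem 1.2 → ∉ W
#7 (1, 1, 0, 0): internal (0.292893, 0.707107); octagon support 0.707107 vs apothem 1.2 → ∈ W

2, 5, 7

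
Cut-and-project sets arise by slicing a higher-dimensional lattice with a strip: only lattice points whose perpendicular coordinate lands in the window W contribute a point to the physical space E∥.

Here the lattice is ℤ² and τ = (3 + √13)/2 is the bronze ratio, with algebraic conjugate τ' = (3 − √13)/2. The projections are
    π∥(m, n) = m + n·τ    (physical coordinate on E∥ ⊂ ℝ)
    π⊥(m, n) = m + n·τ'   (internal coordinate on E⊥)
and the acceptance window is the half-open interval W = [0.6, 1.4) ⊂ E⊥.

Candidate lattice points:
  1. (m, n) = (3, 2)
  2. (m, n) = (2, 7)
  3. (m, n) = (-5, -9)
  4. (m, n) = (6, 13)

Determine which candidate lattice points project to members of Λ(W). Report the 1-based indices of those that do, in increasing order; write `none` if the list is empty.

Numerically τ ≈ 3.30278 and τ' = −1/τ ≈ -0.30278.
[1] lift (3,2): star map gives 2.39445; window check 0.6 ≤ 2.39445 < 1.4 is false → out
[2] lift (2,7): star map gives -0.11943; window check 0.6 ≤ -0.11943 < 1.4 is false → out
[3] lift (-5,-9): star map gives -2.27502; window check 0.6 ≤ -2.27502 < 1.4 is false → out
[4] lift (6,13): star map gives 2.06392; window check 0.6 ≤ 2.06392 < 1.4 is false → out

none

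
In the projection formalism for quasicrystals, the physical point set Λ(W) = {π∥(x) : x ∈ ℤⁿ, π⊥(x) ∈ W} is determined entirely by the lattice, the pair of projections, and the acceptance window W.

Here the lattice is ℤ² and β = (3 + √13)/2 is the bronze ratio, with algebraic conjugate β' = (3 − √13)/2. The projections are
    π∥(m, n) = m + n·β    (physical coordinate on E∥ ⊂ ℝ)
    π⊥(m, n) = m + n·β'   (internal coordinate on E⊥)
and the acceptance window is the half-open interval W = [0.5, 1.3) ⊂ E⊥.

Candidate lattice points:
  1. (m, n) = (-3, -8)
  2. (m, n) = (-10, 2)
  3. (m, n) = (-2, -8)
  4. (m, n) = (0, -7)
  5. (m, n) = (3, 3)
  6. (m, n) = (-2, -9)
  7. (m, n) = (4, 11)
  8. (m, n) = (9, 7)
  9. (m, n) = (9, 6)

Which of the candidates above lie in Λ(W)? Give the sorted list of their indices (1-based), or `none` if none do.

Compute β' = (3−√13)/2 = -0.30278, so π⊥(m,n) = m -0.30278·n.
candidate 1: (m,n)=(-3,-8) → π∥ = -3-8·β ≈ -29.42221, π⊥ = -3-8·β' ≈ -0.57779 ∉ [0.5, 1.3) ⇒ out
candidate 2: (m,n)=(-10,2) → π∥ = -10+2·β ≈ -3.39445, π⊥ = -10+2·β' ≈ -10.60555 ∉ [0.5, 1.3) ⇒ out
candidate 3: (m,n)=(-2,-8) → π∥ = -2-8·β ≈ -28.42221, π⊥ = -2-8·β' ≈ 0.42221 ∉ [0.5, 1.3) ⇒ out
candidate 4: (m,n)=(0,-7) → π∥ = 0-7·β ≈ -23.11943, π⊥ = 0-7·β' ≈ 2.11943 ∉ [0.5, 1.3) ⇒ out
candidate 5: (m,n)=(3,3) → π∥ = 3+3·β ≈ 12.90833, π⊥ = 3+3·β' ≈ 2.09167 ∉ [0.5, 1.3) ⇒ out
candidate 6: (m,n)=(-2,-9) → π∥ = -2-9·β ≈ -31.72498, π⊥ = -2-9·β' ≈ 0.72498 ∈ [0.5, 1.3) ⇒ IN Λ
candidate 7: (m,n)=(4,11) → π∥ = 4+11·β ≈ 40.33053, π⊥ = 4+11·β' ≈ 0.66947 ∈ [0.5, 1.3) ⇒ IN Λ
candidate 8: (m,n)=(9,7) → π∥ = 9+7·β ≈ 32.11943, π⊥ = 9+7·β' ≈ 6.88057 ∉ [0.5, 1.3) ⇒ out
candidate 9: (m,n)=(9,6) → π∥ = 9+6·β ≈ 28.81665, π⊥ = 9+6·β' ≈ 7.18335 ∉ [0.5, 1.3) ⇒ out

6, 7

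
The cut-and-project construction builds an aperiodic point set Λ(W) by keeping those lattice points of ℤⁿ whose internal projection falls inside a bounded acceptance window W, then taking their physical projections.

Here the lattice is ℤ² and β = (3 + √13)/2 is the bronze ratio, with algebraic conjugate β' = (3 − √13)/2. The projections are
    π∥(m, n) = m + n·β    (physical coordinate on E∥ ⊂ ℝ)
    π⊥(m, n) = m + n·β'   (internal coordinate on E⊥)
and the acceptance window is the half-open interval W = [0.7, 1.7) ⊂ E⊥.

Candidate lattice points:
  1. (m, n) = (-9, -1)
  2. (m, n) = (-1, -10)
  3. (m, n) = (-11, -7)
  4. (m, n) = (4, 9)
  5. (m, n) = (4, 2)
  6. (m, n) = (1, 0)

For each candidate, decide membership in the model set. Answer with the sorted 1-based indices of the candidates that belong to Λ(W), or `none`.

4, 6

β' = (3−√13)/2 ≈ -0.302776.
[1] lift (-9,-1): star map gives -8.697224; window check 0.7 ≤ -8.697224 < 1.7 is false → out
[2] lift (-1,-10): star map gives 2.027756; window check 0.7 ≤ 2.027756 < 1.7 is false → out
[3] lift (-11,-7): star map gives -8.880571; window check 0.7 ≤ -8.880571 < 1.7 is false → out
[4] lift (4,9): star map gives 1.275019; window check 0.7 ≤ 1.275019 < 1.7 is true → IN Λ
[5] lift (4,2): star map gives 3.394449; window check 0.7 ≤ 3.394449 < 1.7 is false → out
[6] lift (1,0): star map gives 1.000000; window check 0.7 ≤ 1.000000 < 1.7 is true → IN Λ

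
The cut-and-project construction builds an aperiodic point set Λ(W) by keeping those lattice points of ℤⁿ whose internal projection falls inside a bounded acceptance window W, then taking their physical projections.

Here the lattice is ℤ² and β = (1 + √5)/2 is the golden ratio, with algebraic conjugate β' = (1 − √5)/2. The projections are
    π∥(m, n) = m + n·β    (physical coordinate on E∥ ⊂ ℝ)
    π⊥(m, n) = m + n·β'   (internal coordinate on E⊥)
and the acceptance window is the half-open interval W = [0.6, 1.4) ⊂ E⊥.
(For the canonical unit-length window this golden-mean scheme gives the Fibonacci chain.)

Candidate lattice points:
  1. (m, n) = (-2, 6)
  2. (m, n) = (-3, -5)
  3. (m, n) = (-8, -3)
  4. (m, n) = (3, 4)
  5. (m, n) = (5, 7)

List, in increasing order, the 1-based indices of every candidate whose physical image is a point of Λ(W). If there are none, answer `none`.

Numerically β ≈ 1.61803 and β' = −1/β ≈ -0.61803.
candidate 1: (m,n)=(-2,6) → π∥ = -2+6·β ≈ 7.70820, π⊥ = -2+6·β' ≈ -5.70820 ∉ [0.6, 1.4) ⇒ out
candidate 2: (m,n)=(-3,-5) → π∥ = -3-5·β ≈ -11.09017, π⊥ = -3-5·β' ≈ 0.09017 ∉ [0.6, 1.4) ⇒ out
candidate 3: (m,n)=(-8,-3) → π∥ = -8-3·β ≈ -12.85410, π⊥ = -8-3·β' ≈ -6.14590 ∉ [0.6, 1.4) ⇒ out
candidate 4: (m,n)=(3,4) → π∥ = 3+4·β ≈ 9.47214, π⊥ = 3+4·β' ≈ 0.52786 ∉ [0.6, 1.4) ⇒ out
candidate 5: (m,n)=(5,7) → π∥ = 5+7·β ≈ 16.32624, π⊥ = 5+7·β' ≈ 0.67376 ∈ [0.6, 1.4) ⇒ IN Λ

5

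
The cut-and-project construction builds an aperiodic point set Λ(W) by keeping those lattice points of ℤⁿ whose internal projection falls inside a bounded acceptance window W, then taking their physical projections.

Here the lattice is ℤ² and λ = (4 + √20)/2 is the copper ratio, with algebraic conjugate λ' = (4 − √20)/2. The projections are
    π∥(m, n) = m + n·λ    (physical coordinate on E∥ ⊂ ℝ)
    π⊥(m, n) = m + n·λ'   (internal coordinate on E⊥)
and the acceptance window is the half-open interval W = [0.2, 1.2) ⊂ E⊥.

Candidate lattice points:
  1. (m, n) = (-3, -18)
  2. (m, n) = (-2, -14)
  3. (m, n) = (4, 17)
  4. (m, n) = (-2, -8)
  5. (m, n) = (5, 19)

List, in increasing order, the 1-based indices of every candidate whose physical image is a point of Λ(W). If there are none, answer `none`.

Compute λ' = (4−√20)/2 = -0.236068, so π⊥(m,n) = m -0.236068·n.
#1 (-3,-18): internal coord -3 + (-18)·λ' = +1.249224; +1.249224 ∉ [0.2, 1.2) → out
#2 (-2,-14): internal coord -2 + (-14)·λ' = +1.304952; +1.304952 ∉ [0.2, 1.2) → out
#3 (4,17): internal coord 4 + (17)·λ' = -0.013156; -0.013156 ∉ [0.2, 1.2) → out
#4 (-2,-8): internal coord -2 + (-8)·λ' = -0.111456; -0.111456 ∉ [0.2, 1.2) → out
#5 (5,19): internal coord 5 + (19)·λ' = +0.514708; +0.514708 ∈ [0.2, 1.2) → IN Λ

5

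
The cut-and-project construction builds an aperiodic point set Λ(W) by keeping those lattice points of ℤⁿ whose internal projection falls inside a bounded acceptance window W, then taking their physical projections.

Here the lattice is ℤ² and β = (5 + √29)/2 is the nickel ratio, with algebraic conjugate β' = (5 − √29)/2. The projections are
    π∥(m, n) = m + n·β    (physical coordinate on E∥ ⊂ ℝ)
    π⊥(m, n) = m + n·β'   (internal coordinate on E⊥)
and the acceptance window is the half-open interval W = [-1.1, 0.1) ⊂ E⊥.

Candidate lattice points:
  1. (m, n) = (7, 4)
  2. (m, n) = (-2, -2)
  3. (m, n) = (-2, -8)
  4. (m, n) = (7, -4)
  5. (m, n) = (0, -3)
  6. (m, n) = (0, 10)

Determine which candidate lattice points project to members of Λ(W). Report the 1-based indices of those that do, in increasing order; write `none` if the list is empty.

3

Numerically β ≈ 5.192582 and β' = −1/β ≈ -0.192582.
candidate 1: (m,n)=(7,4) → π∥ = 7+4·β ≈ 27.770330, π⊥ = 7+4·β' ≈ 6.229670 ∉ [-1.1, 0.1) ⇒ out
candidate 2: (m,n)=(-2,-2) → π∥ = -2-2·β ≈ -12.385165, π⊥ = -2-2·β' ≈ -1.614835 ∉ [-1.1, 0.1) ⇒ out
candidate 3: (m,n)=(-2,-8) → π∥ = -2-8·β ≈ -43.540659, π⊥ = -2-8·β' ≈ -0.459341 ∈ [-1.1, 0.1) ⇒ IN Λ
candidate 4: (m,n)=(7,-4) → π∥ = 7-4·β ≈ -13.770330, π⊥ = 7-4·β' ≈ 7.770330 ∉ [-1.1, 0.1) ⇒ out
candidate 5: (m,n)=(0,-3) → π∥ = 0-3·β ≈ -15.577747, π⊥ = 0-3·β' ≈ 0.577747 ∉ [-1.1, 0.1) ⇒ out
candidate 6: (m,n)=(0,10) → π∥ = 0+10·β ≈ 51.925824, π⊥ = 0+10·β' ≈ -1.925824 ∉ [-1.1, 0.1) ⇒ out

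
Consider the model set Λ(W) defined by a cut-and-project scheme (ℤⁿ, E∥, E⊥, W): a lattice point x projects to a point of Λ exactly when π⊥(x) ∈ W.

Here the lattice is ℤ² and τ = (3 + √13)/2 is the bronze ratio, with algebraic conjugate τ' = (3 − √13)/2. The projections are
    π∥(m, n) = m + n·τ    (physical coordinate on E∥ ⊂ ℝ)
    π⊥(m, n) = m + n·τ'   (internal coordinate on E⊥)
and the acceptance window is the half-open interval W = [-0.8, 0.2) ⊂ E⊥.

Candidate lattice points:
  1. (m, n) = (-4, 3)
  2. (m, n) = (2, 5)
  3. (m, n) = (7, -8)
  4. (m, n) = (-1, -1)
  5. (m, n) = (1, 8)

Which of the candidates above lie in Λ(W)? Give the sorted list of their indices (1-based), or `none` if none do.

τ' = (3−√13)/2 ≈ -0.302776.
#1 (-4,3): internal coord -4 + (3)·τ' = -4.908327; -4.908327 ∉ [-0.8, 0.2) → out
#2 (2,5): internal coord 2 + (5)·τ' = +0.486122; +0.486122 ∉ [-0.8, 0.2) → out
#3 (7,-8): internal coord 7 + (-8)·τ' = +9.422205; +9.422205 ∉ [-0.8, 0.2) → out
#4 (-1,-1): internal coord -1 + (-1)·τ' = -0.697224; -0.697224 ∈ [-0.8, 0.2) → IN Λ
#5 (1,8): internal coord 1 + (8)·τ' = -1.422205; -1.422205 ∉ [-0.8, 0.2) → out

4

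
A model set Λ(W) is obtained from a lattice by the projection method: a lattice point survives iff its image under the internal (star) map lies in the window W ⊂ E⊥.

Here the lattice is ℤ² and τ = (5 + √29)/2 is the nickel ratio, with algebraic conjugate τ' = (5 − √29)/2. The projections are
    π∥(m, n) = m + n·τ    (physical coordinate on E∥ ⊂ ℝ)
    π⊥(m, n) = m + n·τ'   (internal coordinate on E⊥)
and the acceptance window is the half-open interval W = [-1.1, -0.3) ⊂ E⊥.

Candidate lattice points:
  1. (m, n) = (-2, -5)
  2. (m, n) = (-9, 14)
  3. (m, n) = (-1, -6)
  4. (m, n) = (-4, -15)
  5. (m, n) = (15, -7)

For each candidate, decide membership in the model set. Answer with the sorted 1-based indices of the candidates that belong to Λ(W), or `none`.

Numerically τ ≈ 5.1926 and τ' = −1/τ ≈ -0.1926.
candidate 1: (m,n)=(-2,-5) → π∥ = -2-5·τ ≈ -27.9629, π⊥ = -2-5·τ' ≈ -1.0371 ∈ [-1.1, -0.3) ⇒ IN Λ
candidate 2: (m,n)=(-9,14) → π∥ = -9+14·τ ≈ 63.6962, π⊥ = -9+14·τ' ≈ -11.6962 ∉ [-1.1, -0.3) ⇒ out
candidate 3: (m,n)=(-1,-6) → π∥ = -1-6·τ ≈ -32.1555, π⊥ = -1-6·τ' ≈ 0.1555 ∉ [-1.1, -0.3) ⇒ out
candidate 4: (m,n)=(-4,-15) → π∥ = -4-15·τ ≈ -81.8887, π⊥ = -4-15·τ' ≈ -1.1113 ∉ [-1.1, -0.3) ⇒ out
candidate 5: (m,n)=(15,-7) → π∥ = 15-7·τ ≈ -21.3481, π⊥ = 15-7·τ' ≈ 16.3481 ∉ [-1.1, -0.3) ⇒ out

1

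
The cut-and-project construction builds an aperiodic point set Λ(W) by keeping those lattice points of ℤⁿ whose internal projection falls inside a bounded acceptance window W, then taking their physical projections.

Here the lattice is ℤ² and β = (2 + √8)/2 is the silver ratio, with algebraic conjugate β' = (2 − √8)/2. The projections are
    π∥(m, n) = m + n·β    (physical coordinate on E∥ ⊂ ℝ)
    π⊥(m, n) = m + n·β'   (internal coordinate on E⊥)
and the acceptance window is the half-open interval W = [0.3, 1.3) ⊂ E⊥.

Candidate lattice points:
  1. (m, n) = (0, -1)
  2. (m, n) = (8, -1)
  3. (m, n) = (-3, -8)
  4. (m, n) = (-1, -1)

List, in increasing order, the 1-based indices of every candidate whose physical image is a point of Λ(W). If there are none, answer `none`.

Numerically β ≈ 2.414214 and β' = −1/β ≈ -0.414214.
candidate 1: (m,n)=(0,-1) → π∥ = 0-1·β ≈ -2.414214, π⊥ = 0-1·β' ≈ 0.414214 ∈ [0.3, 1.3) ⇒ IN Λ
candidate 2: (m,n)=(8,-1) → π∥ = 8-1·β ≈ 5.585786, π⊥ = 8-1·β' ≈ 8.414214 ∉ [0.3, 1.3) ⇒ out
candidate 3: (m,n)=(-3,-8) → π∥ = -3-8·β ≈ -22.313708, π⊥ = -3-8·β' ≈ 0.313708 ∈ [0.3, 1.3) ⇒ IN Λ
candidate 4: (m,n)=(-1,-1) → π∥ = -1-1·β ≈ -3.414214, π⊥ = -1-1·β' ≈ -0.585786 ∉ [0.3, 1.3) ⇒ out

1, 3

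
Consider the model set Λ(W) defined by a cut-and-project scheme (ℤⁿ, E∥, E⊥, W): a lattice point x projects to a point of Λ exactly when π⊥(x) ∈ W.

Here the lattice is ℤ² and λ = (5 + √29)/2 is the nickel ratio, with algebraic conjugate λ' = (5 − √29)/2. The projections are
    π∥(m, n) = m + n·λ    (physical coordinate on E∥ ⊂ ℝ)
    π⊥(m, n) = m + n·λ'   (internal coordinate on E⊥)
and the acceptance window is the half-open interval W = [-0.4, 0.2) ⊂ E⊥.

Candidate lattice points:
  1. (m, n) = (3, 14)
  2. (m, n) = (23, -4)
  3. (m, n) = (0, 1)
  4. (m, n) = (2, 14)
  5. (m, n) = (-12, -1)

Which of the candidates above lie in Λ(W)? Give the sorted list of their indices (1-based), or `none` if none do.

3

Compute λ' = (5−√29)/2 = -0.192582, so π⊥(m,n) = m -0.192582·n.
candidate 1: (m,n)=(3,14) → π∥ = 3+14·λ ≈ 75.696154, π⊥ = 3+14·λ' ≈ 0.303846 ∉ [-0.4, 0.2) ⇒ out
candidate 2: (m,n)=(23,-4) → π∥ = 23-4·λ ≈ 2.229670, π⊥ = 23-4·λ' ≈ 23.770330 ∉ [-0.4, 0.2) ⇒ out
candidate 3: (m,n)=(0,1) → π∥ = 0+1·λ ≈ 5.192582, π⊥ = 0+1·λ' ≈ -0.192582 ∈ [-0.4, 0.2) ⇒ IN Λ
candidate 4: (m,n)=(2,14) → π∥ = 2+14·λ ≈ 74.696154, π⊥ = 2+14·λ' ≈ -0.696154 ∉ [-0.4, 0.2) ⇒ out
candidate 5: (m,n)=(-12,-1) → π∥ = -12-1·λ ≈ -17.192582, π⊥ = -12-1·λ' ≈ -11.807418 ∉ [-0.4, 0.2) ⇒ out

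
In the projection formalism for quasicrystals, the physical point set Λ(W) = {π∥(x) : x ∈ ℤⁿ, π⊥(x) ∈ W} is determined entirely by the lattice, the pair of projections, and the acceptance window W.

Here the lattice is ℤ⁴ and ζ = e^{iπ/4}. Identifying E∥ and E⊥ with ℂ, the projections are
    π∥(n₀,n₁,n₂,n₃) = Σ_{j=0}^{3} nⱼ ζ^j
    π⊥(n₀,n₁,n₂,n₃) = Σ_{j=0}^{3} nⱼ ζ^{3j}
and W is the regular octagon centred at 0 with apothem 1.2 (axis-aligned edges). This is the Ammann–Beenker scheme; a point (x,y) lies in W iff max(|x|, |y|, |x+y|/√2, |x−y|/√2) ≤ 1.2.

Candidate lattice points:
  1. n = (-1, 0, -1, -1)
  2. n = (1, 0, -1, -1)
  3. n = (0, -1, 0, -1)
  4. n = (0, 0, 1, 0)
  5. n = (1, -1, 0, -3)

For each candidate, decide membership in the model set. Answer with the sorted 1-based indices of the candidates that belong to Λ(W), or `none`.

π⊥(n) = n₀ + n₁ζ³ + n₂ζ⁶ + n₃ζ⁹ where ζ = e^{iπ/4}.
candidate 1: n = (-1, 0, -1, -1) → π⊥ ≈ (-1.70711, +0.29289); max(|x|,|y|,|x±y|/√2) = 1.70711 > 1.2 ⇒ ∉ W
candidate 2: n = (1, 0, -1, -1) → π⊥ ≈ (+0.29289, +0.29289); max(|x|,|y|,|x±y|/√2) = 0.41421 ≤ 1.2 ⇒ ∈ W
candidate 3: n = (0, -1, 0, -1) → π⊥ ≈ (+0.00000, -1.41421); max(|x|,|y|,|x±y|/√2) = 1.41421 > 1.2 ⇒ ∉ W
candidate 4: n = (0, 0, 1, 0) → π⊥ ≈ (+0.00000, -1.00000); max(|x|,|y|,|x±y|/√2) = 1.00000 ≤ 1.2 ⇒ ∈ W
candidate 5: n = (1, -1, 0, -3) → π⊥ ≈ (-0.41421, -2.82843); max(|x|,|y|,|x±y|/√2) = 2.82843 > 1.2 ⇒ ∉ W

2, 4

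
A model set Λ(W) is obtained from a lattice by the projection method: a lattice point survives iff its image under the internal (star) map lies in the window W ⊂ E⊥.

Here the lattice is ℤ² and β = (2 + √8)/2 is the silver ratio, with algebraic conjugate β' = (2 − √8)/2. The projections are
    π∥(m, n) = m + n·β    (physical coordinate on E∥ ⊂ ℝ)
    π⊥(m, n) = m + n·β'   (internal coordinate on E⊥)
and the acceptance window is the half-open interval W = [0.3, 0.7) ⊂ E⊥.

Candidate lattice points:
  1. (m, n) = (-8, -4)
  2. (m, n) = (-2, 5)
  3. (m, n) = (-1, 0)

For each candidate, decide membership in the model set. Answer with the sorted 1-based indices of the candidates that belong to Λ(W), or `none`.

Compute β' = (2−√8)/2 = -0.41421, so π⊥(m,n) = m -0.41421·n.
candidate 1: (m,n)=(-8,-4) → π∥ = -8-4·β ≈ -17.65685, π⊥ = -8-4·β' ≈ -6.34315 ∉ [0.3, 0.7) ⇒ out
candidate 2: (m,n)=(-2,5) → π∥ = -2+5·β ≈ 10.07107, π⊥ = -2+5·β' ≈ -4.07107 ∉ [0.3, 0.7) ⇒ out
candidate 3: (m,n)=(-1,0) → π∥ = -1+0·β ≈ -1.00000, π⊥ = -1+0·β' ≈ -1.00000 ∉ [0.3, 0.7) ⇒ out

none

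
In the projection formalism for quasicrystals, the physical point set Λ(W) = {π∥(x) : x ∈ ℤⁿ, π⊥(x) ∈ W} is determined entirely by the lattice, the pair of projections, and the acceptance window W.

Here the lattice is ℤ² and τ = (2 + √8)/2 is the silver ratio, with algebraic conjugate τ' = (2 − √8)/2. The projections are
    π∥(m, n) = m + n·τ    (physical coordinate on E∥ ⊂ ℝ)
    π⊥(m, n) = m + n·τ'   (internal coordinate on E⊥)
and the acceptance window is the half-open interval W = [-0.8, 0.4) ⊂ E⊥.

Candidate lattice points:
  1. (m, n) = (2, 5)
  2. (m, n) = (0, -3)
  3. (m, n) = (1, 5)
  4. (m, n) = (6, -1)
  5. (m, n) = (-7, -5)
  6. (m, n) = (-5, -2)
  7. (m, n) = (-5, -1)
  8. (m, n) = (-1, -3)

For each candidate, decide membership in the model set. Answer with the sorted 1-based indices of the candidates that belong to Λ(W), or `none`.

1, 8

Numerically τ ≈ 2.41421 and τ' = −1/τ ≈ -0.41421.
#1 (2,5): internal coord 2 + (5)·τ' = -0.07107; -0.07107 ∈ [-0.8, 0.4) → IN Λ
#2 (0,-3): internal coord 0 + (-3)·τ' = +1.24264; +1.24264 ∉ [-0.8, 0.4) → out
#3 (1,5): internal coord 1 + (5)·τ' = -1.07107; -1.07107 ∉ [-0.8, 0.4) → out
#4 (6,-1): internal coord 6 + (-1)·τ' = +6.41421; +6.41421 ∉ [-0.8, 0.4) → out
#5 (-7,-5): internal coord -7 + (-5)·τ' = -4.92893; -4.92893 ∉ [-0.8, 0.4) → out
#6 (-5,-2): internal coord -5 + (-2)·τ' = -4.17157; -4.17157 ∉ [-0.8, 0.4) → out
#7 (-5,-1): internal coord -5 + (-1)·τ' = -4.58579; -4.58579 ∉ [-0.8, 0.4) → out
#8 (-1,-3): internal coord -1 + (-3)·τ' = +0.24264; +0.24264 ∈ [-0.8, 0.4) → IN Λ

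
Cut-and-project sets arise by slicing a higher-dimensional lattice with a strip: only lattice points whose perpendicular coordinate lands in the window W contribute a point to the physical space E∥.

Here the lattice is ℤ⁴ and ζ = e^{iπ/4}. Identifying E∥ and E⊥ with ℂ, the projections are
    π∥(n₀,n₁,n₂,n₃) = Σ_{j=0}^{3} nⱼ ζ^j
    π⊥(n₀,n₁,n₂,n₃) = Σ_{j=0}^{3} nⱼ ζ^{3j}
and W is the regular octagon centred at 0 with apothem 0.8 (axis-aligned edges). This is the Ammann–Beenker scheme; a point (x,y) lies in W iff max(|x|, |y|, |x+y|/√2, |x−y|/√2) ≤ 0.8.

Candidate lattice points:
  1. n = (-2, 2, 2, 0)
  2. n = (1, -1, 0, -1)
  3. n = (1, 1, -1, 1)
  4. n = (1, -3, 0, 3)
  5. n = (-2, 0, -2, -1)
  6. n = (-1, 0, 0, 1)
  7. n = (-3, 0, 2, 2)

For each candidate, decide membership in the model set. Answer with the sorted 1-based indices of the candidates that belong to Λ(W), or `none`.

6

π⊥(n) = n₀ + n₁ζ³ + n₂ζ⁶ + n₃ζ⁹ where ζ = e^{iπ/4}.
candidate 1: n = (-2, 2, 2, 0) → π⊥ ≈ (-3.4142, -0.5858); max(|x|,|y|,|x±y|/√2) = 3.4142 > 0.8 ⇒ ∉ W
candidate 2: n = (1, -1, 0, -1) → π⊥ ≈ (+1.0000, -1.4142); max(|x|,|y|,|x±y|/√2) = 1.7071 > 0.8 ⇒ ∉ W
candidate 3: n = (1, 1, -1, 1) → π⊥ ≈ (+1.0000, +2.4142); max(|x|,|y|,|x±y|/√2) = 2.4142 > 0.8 ⇒ ∉ W
candidate 4: n = (1, -3, 0, 3) → π⊥ ≈ (+5.2426, +0.0000); max(|x|,|y|,|x±y|/√2) = 5.2426 > 0.8 ⇒ ∉ W
candidate 5: n = (-2, 0, -2, -1) → π⊥ ≈ (-2.7071, +1.2929); max(|x|,|y|,|x±y|/√2) = 2.8284 > 0.8 ⇒ ∉ W
candidate 6: n = (-1, 0, 0, 1) → π⊥ ≈ (-0.2929, +0.7071); max(|x|,|y|,|x±y|/√2) = 0.7071 ≤ 0.8 ⇒ ∈ W
candidate 7: n = (-3, 0, 2, 2) → π⊥ ≈ (-1.5858, -0.5858); max(|x|,|y|,|x±y|/√2) = 1.5858 > 0.8 ⇒ ∉ W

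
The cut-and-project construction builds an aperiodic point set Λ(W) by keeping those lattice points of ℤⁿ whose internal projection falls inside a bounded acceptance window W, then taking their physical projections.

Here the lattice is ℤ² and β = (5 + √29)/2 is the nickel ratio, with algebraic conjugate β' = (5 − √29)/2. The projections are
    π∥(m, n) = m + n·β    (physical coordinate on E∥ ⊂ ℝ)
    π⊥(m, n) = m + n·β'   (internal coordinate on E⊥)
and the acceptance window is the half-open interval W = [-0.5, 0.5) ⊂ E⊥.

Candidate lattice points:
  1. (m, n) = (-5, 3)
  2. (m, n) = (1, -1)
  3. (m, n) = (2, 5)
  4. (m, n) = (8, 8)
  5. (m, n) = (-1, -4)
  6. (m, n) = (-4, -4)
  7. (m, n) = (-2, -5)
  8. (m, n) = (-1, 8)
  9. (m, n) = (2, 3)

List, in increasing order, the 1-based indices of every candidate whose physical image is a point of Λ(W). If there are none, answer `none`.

5

β' = (5−√29)/2 ≈ -0.192582.
candidate 1: (m,n)=(-5,3) → π∥ = -5+3·β ≈ 10.577747, π⊥ = -5+3·β' ≈ -5.577747 ∉ [-0.5, 0.5) ⇒ out
candidate 2: (m,n)=(1,-1) → π∥ = 1-1·β ≈ -4.192582, π⊥ = 1-1·β' ≈ 1.192582 ∉ [-0.5, 0.5) ⇒ out
candidate 3: (m,n)=(2,5) → π∥ = 2+5·β ≈ 27.962912, π⊥ = 2+5·β' ≈ 1.037088 ∉ [-0.5, 0.5) ⇒ out
candidate 4: (m,n)=(8,8) → π∥ = 8+8·β ≈ 49.540659, π⊥ = 8+8·β' ≈ 6.459341 ∉ [-0.5, 0.5) ⇒ out
candidate 5: (m,n)=(-1,-4) → π∥ = -1-4·β ≈ -21.770330, π⊥ = -1-4·β' ≈ -0.229670 ∈ [-0.5, 0.5) ⇒ IN Λ
candidate 6: (m,n)=(-4,-4) → π∥ = -4-4·β ≈ -24.770330, π⊥ = -4-4·β' ≈ -3.229670 ∉ [-0.5, 0.5) ⇒ out
candidate 7: (m,n)=(-2,-5) → π∥ = -2-5·β ≈ -27.962912, π⊥ = -2-5·β' ≈ -1.037088 ∉ [-0.5, 0.5) ⇒ out
candidate 8: (m,n)=(-1,8) → π∥ = -1+8·β ≈ 40.540659, π⊥ = -1+8·β' ≈ -2.540659 ∉ [-0.5, 0.5) ⇒ out
candidate 9: (m,n)=(2,3) → π∥ = 2+3·β ≈ 17.577747, π⊥ = 2+3·β' ≈ 1.422253 ∉ [-0.5, 0.5) ⇒ out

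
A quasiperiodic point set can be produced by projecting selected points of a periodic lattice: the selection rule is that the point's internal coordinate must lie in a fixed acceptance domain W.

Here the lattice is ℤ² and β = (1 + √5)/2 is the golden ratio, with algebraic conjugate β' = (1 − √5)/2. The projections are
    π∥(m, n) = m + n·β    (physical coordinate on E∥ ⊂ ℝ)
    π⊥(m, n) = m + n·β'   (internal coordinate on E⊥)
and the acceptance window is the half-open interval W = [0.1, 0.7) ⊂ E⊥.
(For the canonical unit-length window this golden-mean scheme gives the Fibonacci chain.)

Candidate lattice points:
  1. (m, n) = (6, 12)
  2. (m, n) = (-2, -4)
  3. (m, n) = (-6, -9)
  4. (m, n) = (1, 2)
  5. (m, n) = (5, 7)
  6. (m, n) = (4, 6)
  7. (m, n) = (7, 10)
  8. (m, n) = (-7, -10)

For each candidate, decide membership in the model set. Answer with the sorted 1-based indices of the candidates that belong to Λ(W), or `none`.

2, 5, 6

Numerically β ≈ 1.6180 and β' = −1/β ≈ -0.6180.
#1 (6,12): internal coord 6 + (12)·β' = -1.4164; -1.4164 ∉ [0.1, 0.7) → out
#2 (-2,-4): internal coord -2 + (-4)·β' = +0.4721; +0.4721 ∈ [0.1, 0.7) → IN Λ
#3 (-6,-9): internal coord -6 + (-9)·β' = -0.4377; -0.4377 ∉ [0.1, 0.7) → out
#4 (1,2): internal coord 1 + (2)·β' = -0.2361; -0.2361 ∉ [0.1, 0.7) → out
#5 (5,7): internal coord 5 + (7)·β' = +0.6738; +0.6738 ∈ [0.1, 0.7) → IN Λ
#6 (4,6): internal coord 4 + (6)·β' = +0.2918; +0.2918 ∈ [0.1, 0.7) → IN Λ
#7 (7,10): internal coord 7 + (10)·β' = +0.8197; +0.8197 ∉ [0.1, 0.7) → out
#8 (-7,-10): internal coord -7 + (-10)·β' = -0.8197; -0.8197 ∉ [0.1, 0.7) → out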